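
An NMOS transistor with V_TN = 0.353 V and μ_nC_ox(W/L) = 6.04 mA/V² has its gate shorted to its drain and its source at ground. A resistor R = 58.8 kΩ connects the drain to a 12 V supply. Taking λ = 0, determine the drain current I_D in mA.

I_D = 0.194 mA

With gate tied to drain, V_GS = V_DS ≥ V_GS − V_TN, so the device is in saturation.
KCL at the drain: ½ k_n (V_GS − V_TN)² = (V_DD − V_GS)/R.
Let x = V_GS − 0.353. Then 178 x² + x − 11.65 = 0, giving x = 0.253 V (positive root), so V_GS = 0.606 V.
I_D = (V_DD − V_GS)/R = (12 − 0.606) / 58.8 = 0.194 mA.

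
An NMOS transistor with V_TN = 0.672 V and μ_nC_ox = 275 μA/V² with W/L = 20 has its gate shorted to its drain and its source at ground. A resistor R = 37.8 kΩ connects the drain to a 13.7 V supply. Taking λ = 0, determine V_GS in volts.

With gate tied to drain, V_GS = V_DS ≥ V_GS − V_TN, so the device is in saturation.
k_n = μ_nC_ox · (W/L) = 5.5 mA/V².
KCL at the drain: ½ k_n (V_GS − V_TN)² = (V_DD − V_GS)/R.
Let x = V_GS − 0.672. Then 104 x² + x − 13.03 = 0, giving x = 0.349 V (positive root), so V_GS = 1.02 V.
I_D = (V_DD − V_GS)/R = (13.7 − 1.02) / 37.8 = 0.335 mA.

V_GS = 1.02 V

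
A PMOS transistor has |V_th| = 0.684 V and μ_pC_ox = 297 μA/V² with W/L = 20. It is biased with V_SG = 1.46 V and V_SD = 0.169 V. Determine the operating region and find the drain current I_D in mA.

k_p = μ_pC_ox · (W/L) = 5.94 mA/V².
V_ov = V_SG − |V_th| = 1.46 − 0.684 = 0.776 V.
Since V_SD = 0.169 V < V_ov = 0.776 V, the device is in the triode region.
I_D = k_p [V_ov · V_SD − ½ V_SD²] = 5.94 × [0.776 × 0.169 − 0.5 × 0.169²] = 0.694 mA.

Triode; I_D = 0.694 mA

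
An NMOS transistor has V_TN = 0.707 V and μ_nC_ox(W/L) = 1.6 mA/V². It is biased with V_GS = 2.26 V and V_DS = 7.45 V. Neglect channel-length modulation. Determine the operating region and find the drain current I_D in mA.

Saturation; I_D = 1.93 mA

V_ov = V_GS − V_TN = 2.26 − 0.707 = 1.55 V.
Since V_DS = 7.45 V ≥ V_ov = 1.55 V, the device is in saturation.
I_D = ½ k_n V_ov² = 0.5 × 1.6 × 1.55² = 1.93 mA.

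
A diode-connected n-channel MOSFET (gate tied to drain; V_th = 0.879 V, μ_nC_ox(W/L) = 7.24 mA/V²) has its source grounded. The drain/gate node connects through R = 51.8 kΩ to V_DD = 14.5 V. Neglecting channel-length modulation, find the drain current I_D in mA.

I_D = 0.258 mA

With gate tied to drain, V_GS = V_DS ≥ V_GS − V_th, so the device is in saturation.
KCL at the drain: ½ k_n (V_GS − V_th)² = (V_DD − V_GS)/R.
Let x = V_GS − 0.879. Then 188 x² + x − 13.62 = 0, giving x = 0.267 V (positive root), so V_GS = 1.15 V.
I_D = (V_DD − V_GS)/R = (14.5 − 1.15) / 51.8 = 0.258 mA.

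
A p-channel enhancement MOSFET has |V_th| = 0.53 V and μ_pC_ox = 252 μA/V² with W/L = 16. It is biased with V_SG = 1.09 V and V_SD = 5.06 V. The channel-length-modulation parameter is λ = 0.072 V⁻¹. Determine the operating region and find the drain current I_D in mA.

k_p = μ_pC_ox · (W/L) = 4.032 mA/V².
V_ov = V_SG − |V_th| = 1.09 − 0.53 = 0.56 V.
Since V_SD = 5.06 V ≥ V_ov = 0.56 V, the device is in saturation.
I_D = ½ k_p V_ov² (1 + λ V_SD) = 0.5 × 4.032 × 0.56² × (1 + 0.072 × 5.06) = 0.863 mA.

Saturation; I_D = 0.863 mA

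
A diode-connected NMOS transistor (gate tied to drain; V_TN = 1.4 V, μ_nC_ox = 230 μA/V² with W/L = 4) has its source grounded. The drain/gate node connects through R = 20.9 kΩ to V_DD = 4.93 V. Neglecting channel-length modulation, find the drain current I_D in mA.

With gate tied to drain, V_GS = V_DS ≥ V_GS − V_TN, so the device is in saturation.
k_n = μ_nC_ox · (W/L) = 0.92 mA/V².
KCL at the drain: ½ k_n (V_GS − V_TN)² = (V_DD − V_GS)/R.
Let x = V_GS − 1.4. Then 9.61 x² + x − 3.53 = 0, giving x = 0.556 V (positive root), so V_GS = 1.96 V.
I_D = (V_DD − V_GS)/R = (4.93 − 1.96) / 20.9 = 0.142 mA.

I_D = 0.142 mA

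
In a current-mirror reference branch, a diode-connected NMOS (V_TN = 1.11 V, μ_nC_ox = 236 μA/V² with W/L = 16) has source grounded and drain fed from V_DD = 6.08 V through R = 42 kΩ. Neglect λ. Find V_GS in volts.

V_GS = 1.35 V

With gate tied to drain, V_GS = V_DS ≥ V_GS − V_TN, so the device is in saturation.
k_n = μ_nC_ox · (W/L) = 3.776 mA/V².
KCL at the drain: ½ k_n (V_GS − V_TN)² = (V_DD − V_GS)/R.
Let x = V_GS − 1.11. Then 79.3 x² + x − 4.97 = 0, giving x = 0.244 V (positive root), so V_GS = 1.35 V.
I_D = (V_DD − V_GS)/R = (6.08 − 1.35) / 42 = 0.113 mA.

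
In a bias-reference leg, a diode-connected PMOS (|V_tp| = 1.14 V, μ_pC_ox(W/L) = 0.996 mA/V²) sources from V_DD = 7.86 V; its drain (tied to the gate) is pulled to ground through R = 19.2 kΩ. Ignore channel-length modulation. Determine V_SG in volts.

V_SG = 1.93 V

With gate tied to drain, V_SG = V_SD ≥ V_SG − |V_tp|, so the device is in saturation.
KCL at the drain: ½ k_p (V_SG − |V_tp|)² = (V_DD − V_SG)/R.
Let x = V_SG − 1.14. Then 9.56 x² + x − 6.72 = 0, giving x = 0.788 V (positive root), so V_SG = 1.93 V.
I_D = (V_DD − V_SG)/R = (7.86 − 1.93) / 19.2 = 0.309 mA.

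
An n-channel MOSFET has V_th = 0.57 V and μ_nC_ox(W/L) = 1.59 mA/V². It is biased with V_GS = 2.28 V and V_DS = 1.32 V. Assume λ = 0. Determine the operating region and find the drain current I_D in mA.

Triode; I_D = 2.20 mA

V_ov = V_GS − V_th = 2.28 − 0.57 = 1.71 V.
Since V_DS = 1.32 V < V_ov = 1.71 V, the device is in the triode region.
I_D = k_n [V_ov · V_DS − ½ V_DS²] = 1.59 × [1.71 × 1.32 − 0.5 × 1.32²] = 2.2 mA.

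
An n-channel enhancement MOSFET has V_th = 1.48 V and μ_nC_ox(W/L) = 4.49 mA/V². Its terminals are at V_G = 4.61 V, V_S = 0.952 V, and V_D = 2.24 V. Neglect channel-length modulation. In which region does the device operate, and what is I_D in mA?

Triode; I_D = 8.87 mA

V_GS = V_G − V_S = 4.61 − 0.952 = 3.66 V; V_DS = V_D − V_S = 2.24 − 0.952 = 1.29 V.
V_ov = V_GS − V_th = 3.66 − 1.48 = 2.18 V.
Since V_DS = 1.29 V < V_ov = 2.18 V, the device is in the triode region.
I_D = k_n [V_ov · V_DS − ½ V_DS²] = 4.49 × [2.18 × 1.29 − 0.5 × 1.29²] = 8.87 mA.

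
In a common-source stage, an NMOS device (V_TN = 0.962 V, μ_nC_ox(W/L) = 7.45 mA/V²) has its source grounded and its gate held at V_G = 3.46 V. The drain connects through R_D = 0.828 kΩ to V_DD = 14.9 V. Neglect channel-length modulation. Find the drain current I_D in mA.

V_GS = V_G = 3.46 V, so V_ov = 3.46 − 0.962 = 2.5 V.
Assume saturation: I_D = ½ k_n V_ov² = 0.5 × 7.45 × 2.5² = 23.2 mA, giving V_DS = V_DD − I_D R_D = 14.9 − 23.2 × 0.828 = -4.35 V.
But -4.35 V < V_ov = 2.5 V, so the device is actually in triode.
In triode I_D = k_n[V_ov V_DS − ½ V_DS²] and I_D = (V_DD − V_DS)/R_D. Equating: 3.08 V_DS² − 16.41 V_DS + 14.9 = 0, giving V_DS = 1.16 V (the root below V_ov).
I_D = (14.9 − 1.16) / 0.828 = 16.6 mA.

I_D = 16.6 mA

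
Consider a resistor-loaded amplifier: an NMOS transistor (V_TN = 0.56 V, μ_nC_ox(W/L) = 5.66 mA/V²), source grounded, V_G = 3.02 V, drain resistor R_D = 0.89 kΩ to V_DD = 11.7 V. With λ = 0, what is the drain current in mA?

I_D = 11.9 mA

V_GS = V_G = 3.02 V, so V_ov = 3.02 − 0.56 = 2.46 V.
Assume saturation: I_D = ½ k_n V_ov² = 0.5 × 5.66 × 2.46² = 17.1 mA, giving V_DS = V_DD − I_D R_D = 11.7 − 17.1 × 0.89 = -3.54 V.
But -3.54 V < V_ov = 2.46 V, so the device is actually in triode.
In triode I_D = k_n[V_ov V_DS − ½ V_DS²] and I_D = (V_DD − V_DS)/R_D. Equating: 2.52 V_DS² − 13.39 V_DS + 11.7 = 0, giving V_DS = 1.1 V (the root below V_ov).
I_D = (11.7 − 1.1) / 0.89 = 11.9 mA.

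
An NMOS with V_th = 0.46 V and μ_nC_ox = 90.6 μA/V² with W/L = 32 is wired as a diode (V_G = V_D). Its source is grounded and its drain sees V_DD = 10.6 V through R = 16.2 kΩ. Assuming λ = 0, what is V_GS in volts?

V_GS = 1.10 V

With gate tied to drain, V_GS = V_DS ≥ V_GS − V_th, so the device is in saturation.
k_n = μ_nC_ox · (W/L) = 2.899 mA/V².
KCL at the drain: ½ k_n (V_GS − V_th)² = (V_DD − V_GS)/R.
Let x = V_GS − 0.46. Then 23.5 x² + x − 10.14 = 0, giving x = 0.636 V (positive root), so V_GS = 1.1 V.
I_D = (V_DD − V_GS)/R = (10.6 − 1.1) / 16.2 = 0.587 mA.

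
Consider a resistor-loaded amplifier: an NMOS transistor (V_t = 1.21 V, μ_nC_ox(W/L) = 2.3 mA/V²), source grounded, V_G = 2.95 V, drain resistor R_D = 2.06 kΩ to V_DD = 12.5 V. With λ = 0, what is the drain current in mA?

V_GS = V_G = 2.95 V, so V_ov = 2.95 − 1.21 = 1.74 V.
Assume saturation: I_D = ½ k_n V_ov² = 0.5 × 2.3 × 1.74² = 3.48 mA, giving V_DS = V_DD − I_D R_D = 12.5 − 3.48 × 2.06 = 5.33 V.
V_DS = 5.33 V ≥ V_ov = 1.74 V, confirming saturation.

I_D = 3.48 mA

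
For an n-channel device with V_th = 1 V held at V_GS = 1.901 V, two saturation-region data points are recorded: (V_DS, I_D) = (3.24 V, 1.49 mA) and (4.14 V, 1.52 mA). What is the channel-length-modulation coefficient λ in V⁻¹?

λ = 0.0241 V⁻¹

With V_GS fixed, I_D ∝ (1 + λ V_DS) in saturation, so I_D2/I_D1 = (1 + λ V_DS2)/(1 + λ V_DS1).
1.52/1.49 = 1.02 = (1 + 4.14 λ)/(1 + 3.24 λ).
Solving: λ (I_D1 V_DS2 − I_D2 V_DS1) = I_D2 − I_D1, so λ = (1.52 − 1.49) / (1.49 × 4.14 − 1.52 × 3.24) = 0.03 / 1.24 = 0.0241 V⁻¹.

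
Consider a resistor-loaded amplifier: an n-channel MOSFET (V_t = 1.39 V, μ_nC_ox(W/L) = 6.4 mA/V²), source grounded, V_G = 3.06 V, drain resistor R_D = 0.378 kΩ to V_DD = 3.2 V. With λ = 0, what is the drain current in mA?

I_D = 6.40 mA

V_GS = V_G = 3.06 V, so V_ov = 3.06 − 1.39 = 1.67 V.
Assume saturation: I_D = ½ k_n V_ov² = 0.5 × 6.4 × 1.67² = 8.92 mA, giving V_DS = V_DD − I_D R_D = 3.2 − 8.92 × 0.378 = -0.173 V.
But -0.173 V < V_ov = 1.67 V, so the device is actually in triode.
In triode I_D = k_n[V_ov V_DS − ½ V_DS²] and I_D = (V_DD − V_DS)/R_D. Equating: 1.21 V_DS² − 5.04 V_DS + 3.2 = 0, giving V_DS = 0.781 V (the root below V_ov).
I_D = (3.2 − 0.781) / 0.378 = 6.4 mA.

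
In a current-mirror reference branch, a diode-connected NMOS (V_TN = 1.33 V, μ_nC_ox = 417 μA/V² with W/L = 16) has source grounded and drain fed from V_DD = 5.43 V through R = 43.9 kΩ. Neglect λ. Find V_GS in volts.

V_GS = 1.49 V

With gate tied to drain, V_GS = V_DS ≥ V_GS − V_TN, so the device is in saturation.
k_n = μ_nC_ox · (W/L) = 6.672 mA/V².
KCL at the drain: ½ k_n (V_GS − V_TN)² = (V_DD − V_GS)/R.
Let x = V_GS − 1.33. Then 146 x² + x − 4.1 = 0, giving x = 0.164 V (positive root), so V_GS = 1.49 V.
I_D = (V_DD − V_GS)/R = (5.43 − 1.49) / 43.9 = 0.0897 mA.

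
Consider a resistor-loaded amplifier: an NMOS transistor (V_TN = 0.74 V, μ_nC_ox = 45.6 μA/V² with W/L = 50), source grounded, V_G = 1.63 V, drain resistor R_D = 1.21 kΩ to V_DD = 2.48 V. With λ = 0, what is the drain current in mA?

I_D = 0.903 mA

V_GS = V_G = 1.63 V, so V_ov = 1.63 − 0.74 = 0.89 V.
k_n = μ_nC_ox · (W/L) = 2.28 mA/V².
Assume saturation: I_D = ½ k_n V_ov² = 0.5 × 2.28 × 0.89² = 0.903 mA, giving V_DS = V_DD − I_D R_D = 2.48 − 0.903 × 1.21 = 1.39 V.
V_DS = 1.39 V ≥ V_ov = 0.89 V, confirming saturation.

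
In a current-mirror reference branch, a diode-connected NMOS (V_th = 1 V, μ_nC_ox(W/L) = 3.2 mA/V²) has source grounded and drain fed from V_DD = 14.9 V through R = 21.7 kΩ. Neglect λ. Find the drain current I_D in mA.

I_D = 0.612 mA

With gate tied to drain, V_GS = V_DS ≥ V_GS − V_th, so the device is in saturation.
KCL at the drain: ½ k_n (V_GS − V_th)² = (V_DD − V_GS)/R.
Let x = V_GS − 1. Then 34.7 x² + x − 13.9 = 0, giving x = 0.618 V (positive root), so V_GS = 1.62 V.
I_D = (V_DD − V_GS)/R = (14.9 − 1.62) / 21.7 = 0.612 mA.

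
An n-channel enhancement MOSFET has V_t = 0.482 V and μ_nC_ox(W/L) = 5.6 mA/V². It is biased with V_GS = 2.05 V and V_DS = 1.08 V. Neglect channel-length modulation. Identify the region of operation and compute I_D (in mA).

Triode; I_D = 6.22 mA

V_ov = V_GS − V_t = 2.05 − 0.482 = 1.57 V.
Since V_DS = 1.08 V < V_ov = 1.57 V, the device is in the triode region.
I_D = k_n [V_ov · V_DS − ½ V_DS²] = 5.6 × [1.57 × 1.08 − 0.5 × 1.08²] = 6.22 mA.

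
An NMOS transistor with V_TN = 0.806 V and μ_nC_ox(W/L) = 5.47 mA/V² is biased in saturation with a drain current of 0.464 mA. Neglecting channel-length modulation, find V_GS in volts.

In saturation I_D = ½ k_n (V_GS − V_TN)², so V_GS − V_TN = √(2 I_D / k_n) = √(2 × 0.464 / 5.47) = 0.412 V.
V_GS = 0.806 + 0.412 = 1.22 V.

V_GS = 1.22 V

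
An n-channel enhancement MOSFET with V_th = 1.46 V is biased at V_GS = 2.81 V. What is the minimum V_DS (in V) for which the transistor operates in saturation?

The boundary between triode and saturation is V_DS = V_GS − V_th = V_ov.
V_ov = 2.81 − 1.46 = 1.35 V.

V_DS,sat = 1.35 V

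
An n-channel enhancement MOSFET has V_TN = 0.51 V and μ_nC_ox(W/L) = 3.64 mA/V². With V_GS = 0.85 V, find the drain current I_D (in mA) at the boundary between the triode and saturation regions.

I_D = 0.210 mA

At the boundary V_DS = V_ov = V_GS − V_TN = 0.85 − 0.51 = 0.34 V.
I_D = ½ k_n V_ov² = 0.5 × 3.64 × 0.34² = 0.21 mA.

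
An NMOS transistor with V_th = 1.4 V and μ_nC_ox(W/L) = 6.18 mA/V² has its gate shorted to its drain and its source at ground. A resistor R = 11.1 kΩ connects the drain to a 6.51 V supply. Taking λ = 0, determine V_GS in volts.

With gate tied to drain, V_GS = V_DS ≥ V_GS − V_th, so the device is in saturation.
KCL at the drain: ½ k_n (V_GS − V_th)² = (V_DD − V_GS)/R.
Let x = V_GS − 1.4. Then 34.3 x² + x − 5.11 = 0, giving x = 0.372 V (positive root), so V_GS = 1.77 V.
I_D = (V_DD − V_GS)/R = (6.51 − 1.77) / 11.1 = 0.427 mA.

V_GS = 1.77 V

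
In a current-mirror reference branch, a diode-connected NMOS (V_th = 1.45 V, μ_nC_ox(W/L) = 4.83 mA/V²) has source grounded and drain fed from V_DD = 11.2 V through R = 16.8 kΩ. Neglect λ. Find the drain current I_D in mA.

With gate tied to drain, V_GS = V_DS ≥ V_GS − V_th, so the device is in saturation.
KCL at the drain: ½ k_n (V_GS − V_th)² = (V_DD − V_GS)/R.
Let x = V_GS − 1.45. Then 40.6 x² + x − 9.75 = 0, giving x = 0.478 V (positive root), so V_GS = 1.93 V.
I_D = (V_DD − V_GS)/R = (11.2 − 1.93) / 16.8 = 0.552 mA.

I_D = 0.552 mA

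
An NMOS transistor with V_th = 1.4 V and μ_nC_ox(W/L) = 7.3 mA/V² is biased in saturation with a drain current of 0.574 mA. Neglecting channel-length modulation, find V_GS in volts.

V_GS = 1.80 V

In saturation I_D = ½ k_n (V_GS − V_th)², so V_GS − V_th = √(2 I_D / k_n) = √(2 × 0.574 / 7.3) = 0.397 V.
V_GS = 1.4 + 0.397 = 1.8 V.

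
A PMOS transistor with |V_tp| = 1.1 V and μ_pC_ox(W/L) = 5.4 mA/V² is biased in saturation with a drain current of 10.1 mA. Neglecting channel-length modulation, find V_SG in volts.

V_SG = 3.03 V

In saturation I_D = ½ k_p (V_SG − |V_tp|)², so V_SG − |V_tp| = √(2 I_D / k_p) = √(2 × 10.1 / 5.4) = 1.93 V.
V_SG = 1.1 + 1.93 = 3.03 V.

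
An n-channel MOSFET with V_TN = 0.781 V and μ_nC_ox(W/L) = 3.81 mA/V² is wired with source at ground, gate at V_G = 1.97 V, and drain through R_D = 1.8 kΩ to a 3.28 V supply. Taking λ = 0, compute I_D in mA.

V_GS = V_G = 1.97 V, so V_ov = 1.97 − 0.781 = 1.19 V.
Assume saturation: I_D = ½ k_n V_ov² = 0.5 × 3.81 × 1.19² = 2.69 mA, giving V_DS = V_DD − I_D R_D = 3.28 − 2.69 × 1.8 = -1.57 V.
But -1.57 V < V_ov = 1.19 V, so the device is actually in triode.
In triode I_D = k_n[V_ov V_DS − ½ V_DS²] and I_D = (V_DD − V_DS)/R_D. Equating: 3.43 V_DS² − 9.154 V_DS + 3.28 = 0, giving V_DS = 0.426 V (the root below V_ov).
I_D = (3.28 − 0.426) / 1.8 = 1.59 mA.

I_D = 1.59 mA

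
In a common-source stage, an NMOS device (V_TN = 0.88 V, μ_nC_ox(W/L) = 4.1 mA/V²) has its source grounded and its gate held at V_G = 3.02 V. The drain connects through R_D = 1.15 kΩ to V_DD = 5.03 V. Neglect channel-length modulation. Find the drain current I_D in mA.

V_GS = V_G = 3.02 V, so V_ov = 3.02 − 0.88 = 2.14 V.
Assume saturation: I_D = ½ k_n V_ov² = 0.5 × 4.1 × 2.14² = 9.39 mA, giving V_DS = V_DD − I_D R_D = 5.03 − 9.39 × 1.15 = -5.77 V.
But -5.77 V < V_ov = 2.14 V, so the device is actually in triode.
In triode I_D = k_n[V_ov V_DS − ½ V_DS²] and I_D = (V_DD − V_DS)/R_D. Equating: 2.36 V_DS² − 11.09 V_DS + 5.03 = 0, giving V_DS = 0.509 V (the root below V_ov).
I_D = (5.03 − 0.509) / 1.15 = 3.93 mA.

I_D = 3.93 mA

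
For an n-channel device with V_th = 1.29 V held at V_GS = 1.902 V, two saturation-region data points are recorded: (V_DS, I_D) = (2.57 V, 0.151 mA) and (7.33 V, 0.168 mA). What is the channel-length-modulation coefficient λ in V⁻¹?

λ = 0.0252 V⁻¹

With V_GS fixed, I_D ∝ (1 + λ V_DS) in saturation, so I_D2/I_D1 = (1 + λ V_DS2)/(1 + λ V_DS1).
0.168/0.151 = 1.113 = (1 + 7.33 λ)/(1 + 2.57 λ).
Solving: λ (I_D1 V_DS2 − I_D2 V_DS1) = I_D2 − I_D1, so λ = (0.168 − 0.151) / (0.151 × 7.33 − 0.168 × 2.57) = 0.017 / 0.675 = 0.0252 V⁻¹.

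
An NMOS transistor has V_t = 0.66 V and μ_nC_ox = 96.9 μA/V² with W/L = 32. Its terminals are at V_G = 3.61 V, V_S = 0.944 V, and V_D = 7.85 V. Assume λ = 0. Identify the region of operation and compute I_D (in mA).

Saturation; I_D = 6.24 mA

V_GS = V_G − V_S = 3.61 − 0.944 = 2.67 V; V_DS = V_D − V_S = 7.85 − 0.944 = 6.91 V.
k_n = μ_nC_ox · (W/L) = 3.101 mA/V².
V_ov = V_GS − V_t = 2.67 − 0.66 = 2.01 V.
Since V_DS = 6.91 V ≥ V_ov = 2.01 V, the device is in saturation.
I_D = ½ k_n V_ov² = 0.5 × 3.101 × 2.01² = 6.24 mA.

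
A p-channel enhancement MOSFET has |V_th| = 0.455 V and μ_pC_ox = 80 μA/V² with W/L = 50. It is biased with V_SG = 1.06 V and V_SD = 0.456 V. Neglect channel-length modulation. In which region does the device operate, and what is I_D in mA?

Triode; I_D = 0.688 mA

k_p = μ_pC_ox · (W/L) = 4 mA/V².
V_ov = V_SG − |V_th| = 1.06 − 0.455 = 0.605 V.
Since V_SD = 0.456 V < V_ov = 0.605 V, the device is in the triode region.
I_D = k_p [V_ov · V_SD − ½ V_SD²] = 4 × [0.605 × 0.456 − 0.5 × 0.456²] = 0.688 mA.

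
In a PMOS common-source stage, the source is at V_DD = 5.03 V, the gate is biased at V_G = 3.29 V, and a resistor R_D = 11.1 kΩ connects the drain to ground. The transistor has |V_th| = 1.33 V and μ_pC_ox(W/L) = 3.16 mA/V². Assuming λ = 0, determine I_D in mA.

I_D = 0.266 mA

V_SG = V_DD − V_G = 5.03 − 3.29 = 1.74 V, so V_ov = 1.74 − 1.33 = 0.41 V.
Assume saturation: I_D = ½ k_p V_ov² = 0.5 × 3.16 × 0.41² = 0.266 mA, giving V_SD = V_DD − I_D R_D = 5.03 − 0.266 × 11.1 = 2.08 V.
V_SD = 2.08 V ≥ V_ov = 0.41 V, confirming saturation.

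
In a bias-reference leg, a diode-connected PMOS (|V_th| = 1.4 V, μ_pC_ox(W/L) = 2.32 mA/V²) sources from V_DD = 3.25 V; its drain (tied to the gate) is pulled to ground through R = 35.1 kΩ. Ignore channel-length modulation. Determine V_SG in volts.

V_SG = 1.60 V

With gate tied to drain, V_SG = V_SD ≥ V_SG − |V_th|, so the device is in saturation.
KCL at the drain: ½ k_p (V_SG − |V_th|)² = (V_DD − V_SG)/R.
Let x = V_SG − 1.4. Then 40.7 x² + x − 1.85 = 0, giving x = 0.201 V (positive root), so V_SG = 1.6 V.
I_D = (V_DD − V_SG)/R = (3.25 − 1.6) / 35.1 = 0.047 mA.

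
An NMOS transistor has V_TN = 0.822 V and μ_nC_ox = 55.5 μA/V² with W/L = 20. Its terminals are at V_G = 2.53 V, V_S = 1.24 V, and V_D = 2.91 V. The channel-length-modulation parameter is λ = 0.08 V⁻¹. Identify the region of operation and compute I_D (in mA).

Saturation; I_D = 0.138 mA

V_GS = V_G − V_S = 2.53 − 1.24 = 1.29 V; V_DS = V_D − V_S = 2.91 − 1.24 = 1.67 V.
k_n = μ_nC_ox · (W/L) = 1.11 mA/V².
V_ov = V_GS − V_TN = 1.29 − 0.822 = 0.468 V.
Since V_DS = 1.67 V ≥ V_ov = 0.468 V, the device is in saturation.
I_D = ½ k_n V_ov² (1 + λ V_DS) = 0.5 × 1.11 × 0.468² × (1 + 0.08 × 1.67) = 0.138 mA.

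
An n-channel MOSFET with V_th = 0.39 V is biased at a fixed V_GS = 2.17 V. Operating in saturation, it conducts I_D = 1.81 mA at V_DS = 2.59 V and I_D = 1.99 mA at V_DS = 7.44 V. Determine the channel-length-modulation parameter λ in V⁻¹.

λ = 0.0217 V⁻¹

With V_GS fixed, I_D ∝ (1 + λ V_DS) in saturation, so I_D2/I_D1 = (1 + λ V_DS2)/(1 + λ V_DS1).
1.99/1.81 = 1.099 = (1 + 7.44 λ)/(1 + 2.59 λ).
Solving: λ (I_D1 V_DS2 − I_D2 V_DS1) = I_D2 − I_D1, so λ = (1.99 − 1.81) / (1.81 × 7.44 − 1.99 × 2.59) = 0.18 / 8.31 = 0.0217 V⁻¹.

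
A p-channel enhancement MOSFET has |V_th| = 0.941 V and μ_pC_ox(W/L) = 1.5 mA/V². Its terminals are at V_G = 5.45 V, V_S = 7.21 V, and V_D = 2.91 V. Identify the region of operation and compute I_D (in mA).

V_SG = V_S − V_G = 7.21 − 5.45 = 1.76 V; V_SD = V_S − V_D = 7.21 − 2.91 = 4.3 V.
V_ov = V_SG − |V_th| = 1.76 − 0.941 = 0.819 V.
Since V_SD = 4.3 V ≥ V_ov = 0.819 V, the device is in saturation.
I_D = ½ k_p V_ov² = 0.5 × 1.5 × 0.819² = 0.503 mA.

Saturation; I_D = 0.503 mA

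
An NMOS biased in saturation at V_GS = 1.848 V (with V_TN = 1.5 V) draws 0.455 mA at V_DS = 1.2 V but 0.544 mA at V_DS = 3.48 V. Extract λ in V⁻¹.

With V_GS fixed, I_D ∝ (1 + λ V_DS) in saturation, so I_D2/I_D1 = (1 + λ V_DS2)/(1 + λ V_DS1).
0.544/0.455 = 1.196 = (1 + 3.48 λ)/(1 + 1.2 λ).
Solving: λ (I_D1 V_DS2 − I_D2 V_DS1) = I_D2 − I_D1, so λ = (0.544 − 0.455) / (0.455 × 3.48 − 0.544 × 1.2) = 0.089 / 0.931 = 0.0956 V⁻¹.

λ = 0.0956 V⁻¹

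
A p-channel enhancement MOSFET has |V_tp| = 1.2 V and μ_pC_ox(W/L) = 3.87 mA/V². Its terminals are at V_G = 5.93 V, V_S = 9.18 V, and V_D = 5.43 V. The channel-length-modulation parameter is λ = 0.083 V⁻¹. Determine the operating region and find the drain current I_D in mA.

V_SG = V_S − V_G = 9.18 − 5.93 = 3.25 V; V_SD = V_S − V_D = 9.18 − 5.43 = 3.75 V.
V_ov = V_SG − |V_tp| = 3.25 − 1.2 = 2.05 V.
Since V_SD = 3.75 V ≥ V_ov = 2.05 V, the device is in saturation.
I_D = ½ k_p V_ov² (1 + λ V_SD) = 0.5 × 3.87 × 2.05² × (1 + 0.083 × 3.75) = 10.7 mA.

Saturation; I_D = 10.7 mA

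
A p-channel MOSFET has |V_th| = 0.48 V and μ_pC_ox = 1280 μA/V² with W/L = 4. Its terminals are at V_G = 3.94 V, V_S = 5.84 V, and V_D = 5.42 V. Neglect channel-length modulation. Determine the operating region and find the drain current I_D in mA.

V_SG = V_S − V_G = 5.84 − 3.94 = 1.9 V; V_SD = V_S − V_D = 5.84 − 5.42 = 0.42 V.
k_p = μ_pC_ox · (W/L) = 5.12 mA/V².
V_ov = V_SG − |V_th| = 1.9 − 0.48 = 1.42 V.
Since V_SD = 0.42 V < V_ov = 1.42 V, the device is in the triode region.
I_D = k_p [V_ov · V_SD − ½ V_SD²] = 5.12 × [1.42 × 0.42 − 0.5 × 0.42²] = 2.6 mA.

Triode; I_D = 2.60 mA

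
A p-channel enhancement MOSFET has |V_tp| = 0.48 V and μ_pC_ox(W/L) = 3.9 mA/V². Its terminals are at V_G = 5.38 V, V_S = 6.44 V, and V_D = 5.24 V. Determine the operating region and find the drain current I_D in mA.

Saturation; I_D = 0.656 mA

V_SG = V_S − V_G = 6.44 − 5.38 = 1.06 V; V_SD = V_S − V_D = 6.44 − 5.24 = 1.2 V.
V_ov = V_SG − |V_tp| = 1.06 − 0.48 = 0.58 V.
Since V_SD = 1.2 V ≥ V_ov = 0.58 V, the device is in saturation.
I_D = ½ k_p V_ov² = 0.5 × 3.9 × 0.58² = 0.656 mA.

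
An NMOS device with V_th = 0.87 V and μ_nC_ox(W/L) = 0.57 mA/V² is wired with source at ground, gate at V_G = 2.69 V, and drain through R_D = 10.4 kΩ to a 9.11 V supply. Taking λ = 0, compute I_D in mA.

I_D = 0.775 mA

V_GS = V_G = 2.69 V, so V_ov = 2.69 − 0.87 = 1.82 V.
Assume saturation: I_D = ½ k_n V_ov² = 0.5 × 0.57 × 1.82² = 0.944 mA, giving V_DS = V_DD − I_D R_D = 9.11 − 0.944 × 10.4 = -0.708 V.
But -0.708 V < V_ov = 1.82 V, so the device is actually in triode.
In triode I_D = k_n[V_ov V_DS − ½ V_DS²] and I_D = (V_DD − V_DS)/R_D. Equating: 2.96 V_DS² − 11.79 V_DS + 9.11 = 0, giving V_DS = 1.05 V (the root below V_ov).
I_D = (9.11 − 1.05) / 10.4 = 0.775 mA.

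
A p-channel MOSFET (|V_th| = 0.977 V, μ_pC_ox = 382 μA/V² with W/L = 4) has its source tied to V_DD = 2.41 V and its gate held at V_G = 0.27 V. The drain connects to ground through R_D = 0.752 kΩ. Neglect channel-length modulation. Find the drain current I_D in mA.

V_SG = V_DD − V_G = 2.41 − 0.27 = 2.14 V, so V_ov = 2.14 − 0.977 = 1.16 V.
k_p = μ_pC_ox · (W/L) = 1.528 mA/V².
Assume saturation: I_D = ½ k_p V_ov² = 0.5 × 1.528 × 1.16² = 1.03 mA, giving V_SD = V_DD − I_D R_D = 2.41 − 1.03 × 0.752 = 1.63 V.
V_SD = 1.63 V ≥ V_ov = 1.16 V, confirming saturation.

I_D = 1.03 mA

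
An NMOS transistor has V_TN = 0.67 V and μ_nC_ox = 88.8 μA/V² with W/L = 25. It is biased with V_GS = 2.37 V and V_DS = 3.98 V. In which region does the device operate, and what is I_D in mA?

Saturation; I_D = 3.21 mA

k_n = μ_nC_ox · (W/L) = 2.22 mA/V².
V_ov = V_GS − V_TN = 2.37 − 0.67 = 1.7 V.
Since V_DS = 3.98 V ≥ V_ov = 1.7 V, the device is in saturation.
I_D = ½ k_n V_ov² = 0.5 × 2.22 × 1.7² = 3.21 mA.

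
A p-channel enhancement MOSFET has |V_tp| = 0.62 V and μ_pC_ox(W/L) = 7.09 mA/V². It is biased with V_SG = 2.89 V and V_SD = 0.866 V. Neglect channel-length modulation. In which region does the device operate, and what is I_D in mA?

V_ov = V_SG − |V_tp| = 2.89 − 0.62 = 2.27 V.
Since V_SD = 0.866 V < V_ov = 2.27 V, the device is in the triode region.
I_D = k_p [V_ov · V_SD − ½ V_SD²] = 7.09 × [2.27 × 0.866 − 0.5 × 0.866²] = 11.3 mA.

Triode; I_D = 11.3 mA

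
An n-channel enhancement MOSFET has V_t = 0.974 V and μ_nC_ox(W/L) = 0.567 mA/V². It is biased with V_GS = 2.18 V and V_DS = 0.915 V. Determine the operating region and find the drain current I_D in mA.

Triode; I_D = 0.388 mA

V_ov = V_GS − V_t = 2.18 − 0.974 = 1.21 V.
Since V_DS = 0.915 V < V_ov = 1.21 V, the device is in the triode region.
I_D = k_n [V_ov · V_DS − ½ V_DS²] = 0.567 × [1.21 × 0.915 − 0.5 × 0.915²] = 0.388 mA.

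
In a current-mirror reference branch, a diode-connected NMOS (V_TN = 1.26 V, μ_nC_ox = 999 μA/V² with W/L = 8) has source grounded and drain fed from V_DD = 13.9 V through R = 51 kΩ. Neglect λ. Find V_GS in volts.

With gate tied to drain, V_GS = V_DS ≥ V_GS − V_TN, so the device is in saturation.
k_n = μ_nC_ox · (W/L) = 7.992 mA/V².
KCL at the drain: ½ k_n (V_GS − V_TN)² = (V_DD − V_GS)/R.
Let x = V_GS − 1.26. Then 204 x² + x − 12.64 = 0, giving x = 0.247 V (positive root), so V_GS = 1.51 V.
I_D = (V_DD − V_GS)/R = (13.9 − 1.51) / 51 = 0.243 mA.

V_GS = 1.51 V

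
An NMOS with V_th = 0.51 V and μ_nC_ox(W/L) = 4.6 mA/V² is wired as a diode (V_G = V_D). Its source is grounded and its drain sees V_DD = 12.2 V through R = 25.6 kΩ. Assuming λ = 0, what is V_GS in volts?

V_GS = 0.947 V

With gate tied to drain, V_GS = V_DS ≥ V_GS − V_th, so the device is in saturation.
KCL at the drain: ½ k_n (V_GS − V_th)² = (V_DD − V_GS)/R.
Let x = V_GS − 0.51. Then 58.9 x² + x − 11.69 = 0, giving x = 0.437 V (positive root), so V_GS = 0.947 V.
I_D = (V_DD − V_GS)/R = (12.2 − 0.947) / 25.6 = 0.44 mA.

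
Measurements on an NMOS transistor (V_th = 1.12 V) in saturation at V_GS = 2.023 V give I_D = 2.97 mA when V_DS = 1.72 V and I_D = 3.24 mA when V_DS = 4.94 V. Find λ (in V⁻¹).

λ = 0.0297 V⁻¹

With V_GS fixed, I_D ∝ (1 + λ V_DS) in saturation, so I_D2/I_D1 = (1 + λ V_DS2)/(1 + λ V_DS1).
3.24/2.97 = 1.091 = (1 + 4.94 λ)/(1 + 1.72 λ).
Solving: λ (I_D1 V_DS2 − I_D2 V_DS1) = I_D2 − I_D1, so λ = (3.24 − 2.97) / (2.97 × 4.94 − 3.24 × 1.72) = 0.27 / 9.1 = 0.0297 V⁻¹.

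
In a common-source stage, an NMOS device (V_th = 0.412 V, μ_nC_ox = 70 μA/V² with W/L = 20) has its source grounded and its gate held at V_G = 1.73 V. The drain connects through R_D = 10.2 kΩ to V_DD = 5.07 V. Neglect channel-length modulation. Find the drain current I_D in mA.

I_D = 0.469 mA

V_GS = V_G = 1.73 V, so V_ov = 1.73 − 0.412 = 1.32 V.
k_n = μ_nC_ox · (W/L) = 1.4 mA/V².
Assume saturation: I_D = ½ k_n V_ov² = 0.5 × 1.4 × 1.32² = 1.22 mA, giving V_DS = V_DD − I_D R_D = 5.07 − 1.22 × 10.2 = -7.33 V.
But -7.33 V < V_ov = 1.32 V, so the device is actually in triode.
In triode I_D = k_n[V_ov V_DS − ½ V_DS²] and I_D = (V_DD − V_DS)/R_D. Equating: 7.14 V_DS² − 19.82 V_DS + 5.07 = 0, giving V_DS = 0.285 V (the root below V_ov).
I_D = (5.07 − 0.285) / 10.2 = 0.469 mA.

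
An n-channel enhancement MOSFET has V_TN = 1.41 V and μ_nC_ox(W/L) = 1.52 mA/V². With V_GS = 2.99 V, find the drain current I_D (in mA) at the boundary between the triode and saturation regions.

I_D = 1.90 mA

At the boundary V_DS = V_ov = V_GS − V_TN = 2.99 − 1.41 = 1.58 V.
I_D = ½ k_n V_ov² = 0.5 × 1.52 × 1.58² = 1.9 mA.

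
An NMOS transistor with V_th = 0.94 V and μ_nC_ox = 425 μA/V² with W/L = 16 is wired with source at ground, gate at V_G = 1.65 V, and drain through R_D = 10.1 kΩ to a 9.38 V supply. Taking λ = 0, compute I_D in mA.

V_GS = V_G = 1.65 V, so V_ov = 1.65 − 0.94 = 0.71 V.
k_n = μ_nC_ox · (W/L) = 6.8 mA/V².
Assume saturation: I_D = ½ k_n V_ov² = 0.5 × 6.8 × 0.71² = 1.71 mA, giving V_DS = V_DD − I_D R_D = 9.38 − 1.71 × 10.1 = -7.93 V.
But -7.93 V < V_ov = 0.71 V, so the device is actually in triode.
In triode I_D = k_n[V_ov V_DS − ½ V_DS²] and I_D = (V_DD − V_DS)/R_D. Equating: 34.3 V_DS² − 49.76 V_DS + 9.38 = 0, giving V_DS = 0.223 V (the root below V_ov).
I_D = (9.38 − 0.223) / 10.1 = 0.907 mA.

I_D = 0.907 mA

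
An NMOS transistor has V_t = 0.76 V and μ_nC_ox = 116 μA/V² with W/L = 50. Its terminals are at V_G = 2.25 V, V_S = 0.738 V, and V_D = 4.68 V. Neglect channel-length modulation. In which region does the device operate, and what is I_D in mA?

Saturation; I_D = 1.64 mA

V_GS = V_G − V_S = 2.25 − 0.738 = 1.51 V; V_DS = V_D − V_S = 4.68 − 0.738 = 3.94 V.
k_n = μ_nC_ox · (W/L) = 5.8 mA/V².
V_ov = V_GS − V_t = 1.51 − 0.76 = 0.752 V.
Since V_DS = 3.94 V ≥ V_ov = 0.752 V, the device is in saturation.
I_D = ½ k_n V_ov² = 0.5 × 5.8 × 0.752² = 1.64 mA.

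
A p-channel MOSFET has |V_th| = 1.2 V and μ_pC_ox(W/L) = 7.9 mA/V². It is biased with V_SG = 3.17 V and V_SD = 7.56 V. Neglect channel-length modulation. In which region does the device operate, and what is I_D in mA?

V_ov = V_SG − |V_th| = 3.17 − 1.2 = 1.97 V.
Since V_SD = 7.56 V ≥ V_ov = 1.97 V, the device is in saturation.
I_D = ½ k_p V_ov² = 0.5 × 7.9 × 1.97² = 15.3 mA.

Saturation; I_D = 15.3 mA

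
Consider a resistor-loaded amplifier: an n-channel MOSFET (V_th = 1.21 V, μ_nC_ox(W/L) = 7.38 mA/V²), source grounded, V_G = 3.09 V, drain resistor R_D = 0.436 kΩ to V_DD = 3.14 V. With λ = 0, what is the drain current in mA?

V_GS = V_G = 3.09 V, so V_ov = 3.09 − 1.21 = 1.88 V.
Assume saturation: I_D = ½ k_n V_ov² = 0.5 × 7.38 × 1.88² = 13 mA, giving V_DS = V_DD − I_D R_D = 3.14 − 13 × 0.436 = -2.55 V.
But -2.55 V < V_ov = 1.88 V, so the device is actually in triode.
In triode I_D = k_n[V_ov V_DS − ½ V_DS²] and I_D = (V_DD − V_DS)/R_D. Equating: 1.61 V_DS² − 7.049 V_DS + 3.14 = 0, giving V_DS = 0.503 V (the root below V_ov).
I_D = (3.14 − 0.503) / 0.436 = 6.05 mA.

I_D = 6.05 mA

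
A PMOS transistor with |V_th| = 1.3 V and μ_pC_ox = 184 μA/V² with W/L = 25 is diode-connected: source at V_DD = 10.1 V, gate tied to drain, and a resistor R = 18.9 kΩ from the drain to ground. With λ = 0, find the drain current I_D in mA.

With gate tied to drain, V_SG = V_SD ≥ V_SG − |V_th|, so the device is in saturation.
k_p = μ_pC_ox · (W/L) = 4.6 mA/V².
KCL at the drain: ½ k_p (V_SG − |V_th|)² = (V_DD − V_SG)/R.
Let x = V_SG − 1.3. Then 43.5 x² + x − 8.8 = 0, giving x = 0.439 V (positive root), so V_SG = 1.74 V.
I_D = (V_DD − V_SG)/R = (10.1 − 1.74) / 18.9 = 0.442 mA.

I_D = 0.442 mA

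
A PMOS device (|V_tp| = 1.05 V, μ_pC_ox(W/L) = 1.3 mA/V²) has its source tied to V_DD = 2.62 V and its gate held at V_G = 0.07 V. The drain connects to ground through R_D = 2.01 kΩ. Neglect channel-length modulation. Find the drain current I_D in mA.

V_SG = V_DD − V_G = 2.62 − 0.07 = 2.55 V, so V_ov = 2.55 − 1.05 = 1.5 V.
Assume saturation: I_D = ½ k_p V_ov² = 0.5 × 1.3 × 1.5² = 1.46 mA, giving V_SD = V_DD − I_D R_D = 2.62 − 1.46 × 2.01 = -0.32 V.
But -0.32 V < V_ov = 1.5 V, so the device is actually in triode.
In triode I_D = k_p[V_ov V_SD − ½ V_SD²] and I_D = (V_DD − V_SD)/R_D. Equating: 1.31 V_SD² − 4.92 V_SD + 2.62 = 0, giving V_SD = 0.642 V (the root below V_ov).
I_D = (2.62 − 0.642) / 2.01 = 0.984 mA.

I_D = 0.984 mA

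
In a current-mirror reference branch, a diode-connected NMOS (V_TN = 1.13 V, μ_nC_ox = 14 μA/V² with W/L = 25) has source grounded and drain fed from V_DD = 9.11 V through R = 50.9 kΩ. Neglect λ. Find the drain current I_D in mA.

I_D = 0.139 mA

With gate tied to drain, V_GS = V_DS ≥ V_GS − V_TN, so the device is in saturation.
k_n = μ_nC_ox · (W/L) = 0.35 mA/V².
KCL at the drain: ½ k_n (V_GS − V_TN)² = (V_DD − V_GS)/R.
Let x = V_GS − 1.13. Then 8.91 x² + x − 7.98 = 0, giving x = 0.892 V (positive root), so V_GS = 2.02 V.
I_D = (V_DD − V_GS)/R = (9.11 − 2.02) / 50.9 = 0.139 mA.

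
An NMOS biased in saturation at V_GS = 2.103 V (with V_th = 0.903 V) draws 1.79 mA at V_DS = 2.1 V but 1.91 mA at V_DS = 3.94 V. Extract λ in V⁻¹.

λ = 0.0395 V⁻¹

With V_GS fixed, I_D ∝ (1 + λ V_DS) in saturation, so I_D2/I_D1 = (1 + λ V_DS2)/(1 + λ V_DS1).
1.91/1.79 = 1.067 = (1 + 3.94 λ)/(1 + 2.1 λ).
Solving: λ (I_D1 V_DS2 − I_D2 V_DS1) = I_D2 − I_D1, so λ = (1.91 − 1.79) / (1.79 × 3.94 − 1.91 × 2.1) = 0.12 / 3.04 = 0.0395 V⁻¹.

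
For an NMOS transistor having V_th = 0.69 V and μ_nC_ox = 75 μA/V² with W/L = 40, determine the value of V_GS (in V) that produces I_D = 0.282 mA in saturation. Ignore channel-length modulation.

V_GS = 1.12 V

k_n = μ_nC_ox · (W/L) = 3 mA/V².
In saturation I_D = ½ k_n (V_GS − V_th)², so V_GS − V_th = √(2 I_D / k_n) = √(2 × 0.282 / 3) = 0.434 V.
V_GS = 0.69 + 0.434 = 1.12 V.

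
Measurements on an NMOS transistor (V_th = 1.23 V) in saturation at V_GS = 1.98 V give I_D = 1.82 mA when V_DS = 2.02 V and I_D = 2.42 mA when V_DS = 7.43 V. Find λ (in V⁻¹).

λ = 0.0695 V⁻¹

With V_GS fixed, I_D ∝ (1 + λ V_DS) in saturation, so I_D2/I_D1 = (1 + λ V_DS2)/(1 + λ V_DS1).
2.42/1.82 = 1.33 = (1 + 7.43 λ)/(1 + 2.02 λ).
Solving: λ (I_D1 V_DS2 − I_D2 V_DS1) = I_D2 − I_D1, so λ = (2.42 − 1.82) / (1.82 × 7.43 − 2.42 × 2.02) = 0.6 / 8.63 = 0.0695 V⁻¹.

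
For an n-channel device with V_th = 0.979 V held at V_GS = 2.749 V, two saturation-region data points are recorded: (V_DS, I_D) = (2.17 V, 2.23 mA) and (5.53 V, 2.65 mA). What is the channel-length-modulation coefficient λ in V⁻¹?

With V_GS fixed, I_D ∝ (1 + λ V_DS) in saturation, so I_D2/I_D1 = (1 + λ V_DS2)/(1 + λ V_DS1).
2.65/2.23 = 1.188 = (1 + 5.53 λ)/(1 + 2.17 λ).
Solving: λ (I_D1 V_DS2 − I_D2 V_DS1) = I_D2 − I_D1, so λ = (2.65 − 2.23) / (2.23 × 5.53 − 2.65 × 2.17) = 0.42 / 6.58 = 0.0638 V⁻¹.

λ = 0.0638 V⁻¹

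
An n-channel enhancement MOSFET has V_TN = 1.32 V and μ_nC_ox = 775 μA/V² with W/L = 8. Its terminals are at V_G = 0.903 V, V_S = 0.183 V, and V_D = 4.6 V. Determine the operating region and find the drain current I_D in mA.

V_GS = V_G − V_S = 0.903 − 0.183 = 0.72 V; V_DS = V_D − V_S = 4.6 − 0.183 = 4.42 V.
V_GS = 0.72 V < V_TN = 1.32 V, so the transistor is in cutoff.

Cutoff; I_D = 0 mA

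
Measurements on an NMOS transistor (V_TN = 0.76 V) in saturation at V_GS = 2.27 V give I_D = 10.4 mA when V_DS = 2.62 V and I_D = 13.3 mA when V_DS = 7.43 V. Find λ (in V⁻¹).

With V_GS fixed, I_D ∝ (1 + λ V_DS) in saturation, so I_D2/I_D1 = (1 + λ V_DS2)/(1 + λ V_DS1).
13.3/10.4 = 1.279 = (1 + 7.43 λ)/(1 + 2.62 λ).
Solving: λ (I_D1 V_DS2 − I_D2 V_DS1) = I_D2 − I_D1, so λ = (13.3 − 10.4) / (10.4 × 7.43 − 13.3 × 2.62) = 2.9 / 42.4 = 0.0684 V⁻¹.

λ = 0.0684 V⁻¹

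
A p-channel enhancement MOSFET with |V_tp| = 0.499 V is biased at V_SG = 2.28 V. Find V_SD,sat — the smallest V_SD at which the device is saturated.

V_SD,sat = 1.78 V

The boundary between triode and saturation is V_SD = V_SG − |V_tp| = V_ov.
V_ov = 2.28 − 0.499 = 1.78 V.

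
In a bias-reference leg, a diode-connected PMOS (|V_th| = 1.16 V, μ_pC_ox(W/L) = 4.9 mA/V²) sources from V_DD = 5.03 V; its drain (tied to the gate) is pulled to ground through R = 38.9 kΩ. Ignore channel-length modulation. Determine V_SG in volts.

With gate tied to drain, V_SG = V_SD ≥ V_SG − |V_th|, so the device is in saturation.
KCL at the drain: ½ k_p (V_SG − |V_th|)² = (V_DD − V_SG)/R.
Let x = V_SG − 1.16. Then 95.3 x² + x − 3.87 = 0, giving x = 0.196 V (positive root), so V_SG = 1.36 V.
I_D = (V_DD − V_SG)/R = (5.03 − 1.36) / 38.9 = 0.0944 mA.

V_SG = 1.36 V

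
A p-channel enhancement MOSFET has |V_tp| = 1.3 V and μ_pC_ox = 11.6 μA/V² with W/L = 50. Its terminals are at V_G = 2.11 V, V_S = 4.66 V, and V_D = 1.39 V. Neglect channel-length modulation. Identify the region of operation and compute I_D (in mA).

V_SG = V_S − V_G = 4.66 − 2.11 = 2.55 V; V_SD = V_S − V_D = 4.66 − 1.39 = 3.27 V.
k_p = μ_pC_ox · (W/L) = 0.58 mA/V².
V_ov = V_SG − |V_tp| = 2.55 − 1.3 = 1.25 V.
Since V_SD = 3.27 V ≥ V_ov = 1.25 V, the device is in saturation.
I_D = ½ k_p V_ov² = 0.5 × 0.58 × 1.25² = 0.453 mA.

Saturation; I_D = 0.453 mA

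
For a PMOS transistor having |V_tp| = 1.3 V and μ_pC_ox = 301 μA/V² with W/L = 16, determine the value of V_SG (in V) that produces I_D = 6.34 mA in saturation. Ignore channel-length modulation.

k_p = μ_pC_ox · (W/L) = 4.816 mA/V².
In saturation I_D = ½ k_p (V_SG − |V_tp|)², so V_SG − |V_tp| = √(2 I_D / k_p) = √(2 × 6.34 / 4.816) = 1.62 V.
V_SG = 1.3 + 1.62 = 2.92 V.

V_SG = 2.92 V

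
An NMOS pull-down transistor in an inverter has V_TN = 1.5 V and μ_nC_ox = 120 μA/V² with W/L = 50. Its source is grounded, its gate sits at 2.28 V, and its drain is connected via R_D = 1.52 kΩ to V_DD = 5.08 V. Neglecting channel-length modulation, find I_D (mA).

V_GS = V_G = 2.28 V, so V_ov = 2.28 − 1.5 = 0.78 V.
k_n = μ_nC_ox · (W/L) = 6 mA/V².
Assume saturation: I_D = ½ k_n V_ov² = 0.5 × 6 × 0.78² = 1.83 mA, giving V_DS = V_DD − I_D R_D = 5.08 − 1.83 × 1.52 = 2.31 V.
V_DS = 2.31 V ≥ V_ov = 0.78 V, confirming saturation.

I_D = 1.83 mA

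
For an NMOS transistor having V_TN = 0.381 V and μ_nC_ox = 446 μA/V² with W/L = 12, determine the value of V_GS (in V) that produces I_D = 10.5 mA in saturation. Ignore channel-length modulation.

V_GS = 2.36 V

k_n = μ_nC_ox · (W/L) = 5.352 mA/V².
In saturation I_D = ½ k_n (V_GS − V_TN)², so V_GS − V_TN = √(2 I_D / k_n) = √(2 × 10.5 / 5.352) = 1.98 V.
V_GS = 0.381 + 1.98 = 2.36 V.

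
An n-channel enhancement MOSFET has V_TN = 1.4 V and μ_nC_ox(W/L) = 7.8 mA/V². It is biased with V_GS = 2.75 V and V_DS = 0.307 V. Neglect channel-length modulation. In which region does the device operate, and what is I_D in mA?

V_ov = V_GS − V_TN = 2.75 − 1.4 = 1.35 V.
Since V_DS = 0.307 V < V_ov = 1.35 V, the device is in the triode region.
I_D = k_n [V_ov · V_DS − ½ V_DS²] = 7.8 × [1.35 × 0.307 − 0.5 × 0.307²] = 2.87 mA.

Triode; I_D = 2.87 mA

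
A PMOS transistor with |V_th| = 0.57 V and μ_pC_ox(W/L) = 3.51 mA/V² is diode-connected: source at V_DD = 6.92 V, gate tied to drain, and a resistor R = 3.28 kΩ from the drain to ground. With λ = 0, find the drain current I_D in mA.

I_D = 1.64 mA

With gate tied to drain, V_SG = V_SD ≥ V_SG − |V_th|, so the device is in saturation.
KCL at the drain: ½ k_p (V_SG − |V_th|)² = (V_DD − V_SG)/R.
Let x = V_SG − 0.57. Then 5.76 x² + x − 6.35 = 0, giving x = 0.967 V (positive root), so V_SG = 1.54 V.
I_D = (V_DD − V_SG)/R = (6.92 − 1.54) / 3.28 = 1.64 mA.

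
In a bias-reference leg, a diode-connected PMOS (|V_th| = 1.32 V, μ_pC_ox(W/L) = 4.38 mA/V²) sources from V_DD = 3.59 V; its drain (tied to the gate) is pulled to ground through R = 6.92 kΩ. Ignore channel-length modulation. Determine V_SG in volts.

V_SG = 1.68 V

With gate tied to drain, V_SG = V_SD ≥ V_SG − |V_th|, so the device is in saturation.
KCL at the drain: ½ k_p (V_SG − |V_th|)² = (V_DD − V_SG)/R.
Let x = V_SG − 1.32. Then 15.2 x² + x − 2.27 = 0, giving x = 0.355 V (positive root), so V_SG = 1.68 V.
I_D = (V_DD − V_SG)/R = (3.59 − 1.68) / 6.92 = 0.277 mA.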